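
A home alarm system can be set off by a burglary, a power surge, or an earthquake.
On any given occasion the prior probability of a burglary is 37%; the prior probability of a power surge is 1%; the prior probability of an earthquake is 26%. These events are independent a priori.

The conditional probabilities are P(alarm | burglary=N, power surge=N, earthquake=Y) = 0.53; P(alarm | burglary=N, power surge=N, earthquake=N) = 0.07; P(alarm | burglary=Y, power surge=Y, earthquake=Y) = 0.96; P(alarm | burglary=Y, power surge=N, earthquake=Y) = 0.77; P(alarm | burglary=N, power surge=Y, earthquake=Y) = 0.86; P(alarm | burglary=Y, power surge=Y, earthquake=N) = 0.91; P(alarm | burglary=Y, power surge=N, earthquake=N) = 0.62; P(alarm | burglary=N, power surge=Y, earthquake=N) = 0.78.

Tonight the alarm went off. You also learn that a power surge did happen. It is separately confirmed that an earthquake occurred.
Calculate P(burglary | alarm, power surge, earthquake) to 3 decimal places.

P(alarm | power surge, earthquake) = 0.86×0.63 + 0.96×0.37 = 0.541800 + 0.355200 = 0.897000
Restricting to configurations with burglary present: 0.96×0.37 = 0.355200.
So P(burglary | alarm, power surge, earthquake) = 0.355200/0.897000 ≈ 0.396.

P(burglary | alarm, power surge, earthquake) ≈ 0.396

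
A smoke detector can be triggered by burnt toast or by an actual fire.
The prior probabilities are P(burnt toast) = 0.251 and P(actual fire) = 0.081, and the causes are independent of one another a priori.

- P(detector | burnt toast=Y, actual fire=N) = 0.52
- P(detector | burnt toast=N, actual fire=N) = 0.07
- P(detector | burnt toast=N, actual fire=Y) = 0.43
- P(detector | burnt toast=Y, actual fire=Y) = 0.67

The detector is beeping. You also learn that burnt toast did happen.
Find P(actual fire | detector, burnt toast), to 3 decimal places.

P(actual fire | detector, burnt toast) ≈ 0.102

Sum P(detector|·) weighted by the priors over both values of actual fire:
  P(detector | burnt toast) = 0.52×0.919 + 0.67×0.081
        = 0.477880 + 0.054270 = 0.532150
Keeping only the actual fire-present terms gives 0.054270, so
  P(actual fire | detector, burnt toast) = 0.054270 / 0.532150 ≈ 0.102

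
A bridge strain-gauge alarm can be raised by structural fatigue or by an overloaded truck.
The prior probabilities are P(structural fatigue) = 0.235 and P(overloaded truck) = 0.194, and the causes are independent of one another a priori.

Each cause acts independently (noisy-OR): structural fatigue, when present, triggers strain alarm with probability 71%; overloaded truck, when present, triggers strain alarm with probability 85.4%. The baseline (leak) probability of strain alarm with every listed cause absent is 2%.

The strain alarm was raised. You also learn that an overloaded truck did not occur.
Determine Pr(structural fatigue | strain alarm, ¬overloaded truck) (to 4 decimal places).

Pr(structural fatigue | strain alarm, ¬overloaded truck) ≈ 0.9166

Under noisy-OR, P(strain alarm | causes) = 1 − (1−0.02)·∏(1−qᵢ) over the active causes.
P(strain alarm | ¬overloaded truck) = 0.02*0.765 + 0.7158*0.235 = 0.015300 + 0.168213 = 0.183513
The structural fatigue-present share is 0.7158*0.235 = 0.168213.
P(structural fatigue | strain alarm, ¬overloaded truck) = 0.168213 / 0.183513 ≈ 0.9166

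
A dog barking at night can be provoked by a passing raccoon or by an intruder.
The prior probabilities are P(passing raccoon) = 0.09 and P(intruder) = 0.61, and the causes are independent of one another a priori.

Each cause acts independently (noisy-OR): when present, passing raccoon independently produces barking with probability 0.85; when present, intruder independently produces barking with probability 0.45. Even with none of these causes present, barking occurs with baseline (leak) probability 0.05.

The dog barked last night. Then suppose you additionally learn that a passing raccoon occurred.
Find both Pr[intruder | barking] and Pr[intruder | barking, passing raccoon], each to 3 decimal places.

Pr[intruder | barking] ≈ 0.868; Pr[intruder | barking, passing raccoon] ≈ 0.627

Under noisy-OR, P(barking | causes) = 1 − (1−0.05)·∏(1−qᵢ) over the active causes.
For the numerator, keep only intruder=true terms: 0.265060 + 0.050597 = 0.315657
The normalizing constant is 0.05×0.91×0.39 + 0.4775×0.91×0.61 + 0.8575×0.09×0.39 + 0.921625×0.09×0.61 = 0.363500
P(intruder | barking) = 0.315657/0.363500 ≈ 0.868

Now condition on the additional information:
For the numerator, keep only intruder=true terms: 0.921625×0.61 = 0.562191
The normalizing constant is 0.8575×0.39 + 0.921625×0.61 = 0.896616
Posterior = 0.562191 / 0.896616 ≈ 0.627
This is intercausal reasoning (explaining away): once passing raccoon accounts for the barking, intruder becomes less likely.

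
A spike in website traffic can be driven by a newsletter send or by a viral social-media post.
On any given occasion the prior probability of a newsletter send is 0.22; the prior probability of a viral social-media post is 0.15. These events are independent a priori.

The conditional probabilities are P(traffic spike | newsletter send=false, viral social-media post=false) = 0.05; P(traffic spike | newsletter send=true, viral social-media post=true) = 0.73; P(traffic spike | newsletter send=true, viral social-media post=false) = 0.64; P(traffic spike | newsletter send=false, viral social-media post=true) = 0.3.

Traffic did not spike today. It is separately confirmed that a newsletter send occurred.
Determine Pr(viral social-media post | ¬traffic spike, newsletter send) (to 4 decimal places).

Pr(viral social-media post | ¬traffic spike, newsletter send) ≈ 0.1169

For the numerator, keep only viral social-media post=true terms: 0.27*0.15 = 0.040500
The normalizing constant is 0.36*0.85 + 0.27*0.15 = 0.346500
Posterior = 0.040500 / 0.346500 ≈ 0.1169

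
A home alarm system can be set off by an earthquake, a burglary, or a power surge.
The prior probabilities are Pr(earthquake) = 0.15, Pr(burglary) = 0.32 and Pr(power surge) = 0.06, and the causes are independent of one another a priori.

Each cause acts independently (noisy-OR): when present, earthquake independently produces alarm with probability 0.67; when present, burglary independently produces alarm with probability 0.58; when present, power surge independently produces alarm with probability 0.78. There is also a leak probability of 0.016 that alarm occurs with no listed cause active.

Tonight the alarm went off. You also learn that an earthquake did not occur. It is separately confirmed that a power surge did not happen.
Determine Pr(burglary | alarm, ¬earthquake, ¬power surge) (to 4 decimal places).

Under noisy-OR, P(alarm | causes) = 1 − (1−0.016)·∏(1−qᵢ) over the active causes.
P(alarm | ¬earthquake, ¬power surge) = 0.016*0.68 + 0.58672*0.32 = 0.010880 + 0.187750 = 0.198630
The burglary-present share is 0.58672*0.32 = 0.187750.
Hence the posterior is 0.187750/0.198630 ≈ 0.9452.

Pr(burglary | alarm, ¬earthquake, ¬power surge) ≈ 0.9452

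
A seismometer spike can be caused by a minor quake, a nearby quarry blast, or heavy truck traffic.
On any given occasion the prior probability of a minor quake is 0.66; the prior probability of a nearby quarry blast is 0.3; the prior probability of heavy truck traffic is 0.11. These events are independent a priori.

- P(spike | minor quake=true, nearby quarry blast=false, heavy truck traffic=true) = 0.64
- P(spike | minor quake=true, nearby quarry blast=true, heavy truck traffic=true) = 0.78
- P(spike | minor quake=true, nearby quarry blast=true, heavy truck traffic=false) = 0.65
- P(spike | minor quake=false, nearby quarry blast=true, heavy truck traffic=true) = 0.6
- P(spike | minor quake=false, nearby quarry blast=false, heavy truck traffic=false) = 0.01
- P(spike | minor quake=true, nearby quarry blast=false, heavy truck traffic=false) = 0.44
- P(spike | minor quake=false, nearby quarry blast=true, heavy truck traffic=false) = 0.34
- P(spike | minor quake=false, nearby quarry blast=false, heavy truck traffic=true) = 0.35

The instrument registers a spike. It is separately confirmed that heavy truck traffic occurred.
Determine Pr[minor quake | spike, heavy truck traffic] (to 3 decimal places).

P(spike | heavy truck traffic) = 0.35·0.34·0.7 + 0.6·0.34·0.3 + 0.64·0.66·0.7 + 0.78·0.66·0.3 = 0.083300 + 0.061200 + 0.295680 + 0.154440 = 0.594620
The minor quake-present share is 0.295680 + 0.154440 = 0.450120.
So P(minor quake | spike, heavy truck traffic) = 0.450120/0.594620 ≈ 0.757.

Pr[minor quake | spike, heavy truck traffic] ≈ 0.757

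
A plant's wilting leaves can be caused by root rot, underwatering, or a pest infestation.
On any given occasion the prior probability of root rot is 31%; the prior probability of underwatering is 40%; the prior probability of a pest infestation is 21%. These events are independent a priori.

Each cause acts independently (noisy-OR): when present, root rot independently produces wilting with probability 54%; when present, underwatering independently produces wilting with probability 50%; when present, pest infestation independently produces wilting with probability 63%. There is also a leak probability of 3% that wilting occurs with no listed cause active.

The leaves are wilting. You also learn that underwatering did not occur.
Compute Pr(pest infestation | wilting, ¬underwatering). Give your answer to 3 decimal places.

Pr(pest infestation | wilting, ¬underwatering) ≈ 0.492

Under noisy-OR, P(wilting | causes) = 1 − (1−0.03)·∏(1−qᵢ) over the active causes.
P(wilting | ¬underwatering) = 0.03·0.69·0.79 + 0.6411·0.69·0.21 + 0.5538·0.31·0.79 + 0.834906·0.31·0.21 = 0.016353 + 0.092895 + 0.135626 + 0.054352 = 0.299226
Of this, 0.147247 comes from 0.092895 + 0.054352 (the pest infestation=true cases).
So P(pest infestation | wilting, ¬underwatering) = 0.147247/0.299226 ≈ 0.492.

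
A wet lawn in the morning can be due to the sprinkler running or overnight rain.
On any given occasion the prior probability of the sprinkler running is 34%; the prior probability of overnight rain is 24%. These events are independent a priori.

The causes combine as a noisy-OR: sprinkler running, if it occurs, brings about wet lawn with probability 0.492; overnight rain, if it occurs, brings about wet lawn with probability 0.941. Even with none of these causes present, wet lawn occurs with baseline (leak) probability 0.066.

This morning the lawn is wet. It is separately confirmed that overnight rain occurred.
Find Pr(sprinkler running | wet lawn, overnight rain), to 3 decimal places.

Under noisy-OR, P(wet lawn | causes) = 1 − (1−0.066)·∏(1−qᵢ) over the active causes.
For the numerator, keep only sprinkler running=true terms: 0.972006×0.34 = 0.330482
Normalizer over all consistent configurations: 0.944894×0.66 + 0.972006×0.34 = 0.954112
Posterior = 0.330482 / 0.954112 ≈ 0.346

Pr(sprinkler running | wet lawn, overnight rain) ≈ 0.346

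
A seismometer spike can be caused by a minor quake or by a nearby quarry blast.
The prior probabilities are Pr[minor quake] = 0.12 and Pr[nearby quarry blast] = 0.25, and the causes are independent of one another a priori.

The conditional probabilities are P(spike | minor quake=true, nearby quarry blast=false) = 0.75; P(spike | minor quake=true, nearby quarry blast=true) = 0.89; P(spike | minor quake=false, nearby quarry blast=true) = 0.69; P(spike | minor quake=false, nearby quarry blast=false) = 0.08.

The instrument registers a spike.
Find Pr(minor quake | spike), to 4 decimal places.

Pr(minor quake | spike) ≈ 0.3153

Sum P(spike|·) weighted by the priors over the 4 (minor quake, nearby quarry blast) configurations:
  P(spike) = 0.08*0.88*0.75 + 0.69*0.88*0.25 + 0.75*0.12*0.75 + 0.89*0.12*0.25
        = 0.052800 + 0.151800 + 0.067500 + 0.026700 = 0.298800
Configurations with minor quake contribute 0.094200, so
  P(minor quake | spike) = 0.094200 / 0.298800 ≈ 0.3153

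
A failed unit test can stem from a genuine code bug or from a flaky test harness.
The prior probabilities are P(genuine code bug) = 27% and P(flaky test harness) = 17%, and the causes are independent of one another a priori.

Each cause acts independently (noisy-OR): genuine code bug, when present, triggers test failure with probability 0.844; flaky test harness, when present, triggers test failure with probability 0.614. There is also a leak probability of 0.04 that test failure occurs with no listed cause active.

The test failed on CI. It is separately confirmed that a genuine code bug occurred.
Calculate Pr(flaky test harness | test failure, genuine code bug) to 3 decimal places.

Under noisy-OR, P(test failure | causes) = 1 − (1−0.04)·∏(1−qᵢ) over the active causes.
Weight on flaky test harness=true, given the evidence: 0.942193*0.17 = 0.160173
Denominator P(test failure | genuine code bug): 0.85024*0.83 + 0.942193*0.17 = 0.865872
Posterior = 0.160173 / 0.865872 ≈ 0.185

Pr(flaky test harness | test failure, genuine code bug) ≈ 0.185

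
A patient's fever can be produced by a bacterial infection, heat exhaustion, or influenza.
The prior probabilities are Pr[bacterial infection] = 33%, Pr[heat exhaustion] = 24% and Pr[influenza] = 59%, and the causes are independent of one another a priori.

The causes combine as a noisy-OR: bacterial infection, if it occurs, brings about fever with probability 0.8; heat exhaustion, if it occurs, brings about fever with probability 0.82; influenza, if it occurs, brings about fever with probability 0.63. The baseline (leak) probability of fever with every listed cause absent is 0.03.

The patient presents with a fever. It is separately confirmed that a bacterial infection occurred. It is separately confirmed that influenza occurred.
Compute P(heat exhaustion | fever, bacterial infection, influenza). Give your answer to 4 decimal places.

P(heat exhaustion | fever, bacterial infection, influenza) ≈ 0.2514

Under noisy-OR, P(fever | causes) = 1 − (1−0.03)·∏(1−qᵢ) over the active causes.
Sum P(fever|·) weighted by the priors over both values of heat exhaustion:
  P(fever | bacterial infection, influenza) = 0.92822×0.76 + 0.98708×0.24
        = 0.705447 + 0.236899 = 0.942346
Configurations with heat exhaustion contribute 0.236899, so
  P(heat exhaustion | fever, bacterial infection, influenza) = 0.236899 / 0.942346 ≈ 0.2514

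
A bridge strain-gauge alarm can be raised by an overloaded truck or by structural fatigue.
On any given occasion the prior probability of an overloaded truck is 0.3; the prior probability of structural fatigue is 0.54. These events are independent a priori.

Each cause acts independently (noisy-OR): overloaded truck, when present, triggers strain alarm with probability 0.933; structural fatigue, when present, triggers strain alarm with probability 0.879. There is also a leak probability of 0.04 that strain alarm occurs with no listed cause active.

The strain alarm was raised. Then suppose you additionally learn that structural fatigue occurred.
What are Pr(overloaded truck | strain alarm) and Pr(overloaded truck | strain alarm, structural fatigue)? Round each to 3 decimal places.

Pr(overloaded truck | strain alarm) ≈ 0.455; Pr(overloaded truck | strain alarm, structural fatigue) ≈ 0.325

Under noisy-OR, P(strain alarm | causes) = 1 − (1−0.04)·∏(1−qᵢ) over the active causes.
By total probability over the 4 (overloaded truck, structural fatigue) configurations:
  P(strain alarm) = 0.04*0.7*0.46 + 0.88384*0.7*0.54 + 0.93568*0.3*0.46 + 0.992217*0.3*0.54
        = 0.012880 + 0.334092 + 0.129124 + 0.160739 = 0.636835
Configurations with overloaded truck contribute 0.289863, so
  P(overloaded truck | strain alarm) = 0.289863 / 0.636835 ≈ 0.455

Now condition on the additional information:
By total probability over both values of overloaded truck:
  P(strain alarm | structural fatigue) = 0.88384×0.7 + 0.992217×0.3
        = 0.618688 + 0.297665 = 0.916353
Keeping only the overloaded truck-present terms gives 0.297665, so
  P(overloaded truck | strain alarm, structural fatigue) = 0.297665 / 0.916353 ≈ 0.325
Conditioning on structural fatigue lowers the posterior on overloaded truck: the classic explaining-away effect in a common-effect structure.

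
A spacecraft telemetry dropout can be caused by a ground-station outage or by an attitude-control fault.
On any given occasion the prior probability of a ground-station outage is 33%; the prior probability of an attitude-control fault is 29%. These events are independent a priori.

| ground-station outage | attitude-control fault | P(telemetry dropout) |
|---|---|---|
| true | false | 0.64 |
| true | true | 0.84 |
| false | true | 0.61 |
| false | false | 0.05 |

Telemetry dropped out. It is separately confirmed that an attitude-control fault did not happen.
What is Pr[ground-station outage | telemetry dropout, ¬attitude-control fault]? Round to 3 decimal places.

Pr[ground-station outage | telemetry dropout, ¬attitude-control fault] ≈ 0.863

Sum P(telemetry dropout|·) weighted by the priors over both values of ground-station outage:
  P(telemetry dropout | ¬attitude-control fault) = 0.05*0.67 + 0.64*0.33
        = 0.033500 + 0.211200 = 0.244700
Configurations with ground-station outage contribute 0.211200, so
  P(ground-station outage | telemetry dropout, ¬attitude-control fault) = 0.211200 / 0.244700 ≈ 0.863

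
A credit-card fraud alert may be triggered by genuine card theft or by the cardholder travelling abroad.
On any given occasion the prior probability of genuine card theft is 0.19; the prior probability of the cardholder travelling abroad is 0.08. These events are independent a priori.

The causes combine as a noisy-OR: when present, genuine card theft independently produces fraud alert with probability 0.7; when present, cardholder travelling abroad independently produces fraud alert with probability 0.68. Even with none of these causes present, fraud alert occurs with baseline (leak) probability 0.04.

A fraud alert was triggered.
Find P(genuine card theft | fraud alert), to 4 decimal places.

Under noisy-OR, P(fraud alert | causes) = 1 − (1−0.04)·∏(1−qᵢ) over the active causes.
Sum P(fraud alert|·) weighted by the priors over the 4 (genuine card theft, cardholder travelling abroad) configurations:
  P(fraud alert) = 0.04×0.81×0.92 + 0.6928×0.81×0.08 + 0.712×0.19×0.92 + 0.90784×0.19×0.08
        = 0.029808 + 0.044893 + 0.124458 + 0.013799 = 0.212958
The terms with genuine card theft present sum to 0.138257, so
  P(genuine card theft | fraud alert) = 0.138257 / 0.212958 ≈ 0.6492

P(genuine card theft | fraud alert) ≈ 0.6492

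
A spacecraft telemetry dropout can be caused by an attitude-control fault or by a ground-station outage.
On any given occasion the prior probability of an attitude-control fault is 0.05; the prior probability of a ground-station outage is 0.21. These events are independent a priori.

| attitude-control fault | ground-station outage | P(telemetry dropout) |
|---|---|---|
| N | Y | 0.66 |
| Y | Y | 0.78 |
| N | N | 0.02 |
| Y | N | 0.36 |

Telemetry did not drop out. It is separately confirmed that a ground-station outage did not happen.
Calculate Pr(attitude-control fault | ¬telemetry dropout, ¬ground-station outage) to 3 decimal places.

Pr(attitude-control fault | ¬telemetry dropout, ¬ground-station outage) ≈ 0.033

For the numerator, keep only attitude-control fault=true terms: 0.64*0.05 = 0.032000
The normalizing constant is 0.98*0.95 + 0.64*0.05 = 0.963000
P(attitude-control fault | ¬telemetry dropout, ¬ground-station outage) = 0.032000/0.963000 ≈ 0.033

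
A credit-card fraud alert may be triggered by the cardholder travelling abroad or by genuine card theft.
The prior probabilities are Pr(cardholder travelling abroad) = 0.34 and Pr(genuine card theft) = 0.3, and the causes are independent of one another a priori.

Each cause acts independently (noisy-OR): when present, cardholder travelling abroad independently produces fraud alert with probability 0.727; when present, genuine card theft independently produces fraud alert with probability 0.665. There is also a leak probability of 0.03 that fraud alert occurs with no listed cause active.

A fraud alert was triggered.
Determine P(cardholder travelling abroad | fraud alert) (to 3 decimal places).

P(cardholder travelling abroad | fraud alert) ≈ 0.645

Under noisy-OR, P(fraud alert | causes) = 1 − (1−0.03)·∏(1−qᵢ) over the active causes.
Numerator (weight on configurations with cardholder travelling abroad): 0.174975 + 0.092951 = 0.267926
The normalizing constant is 0.03×0.66×0.7 + 0.67505×0.66×0.3 + 0.73519×0.34×0.7 + 0.911289×0.34×0.3 = 0.415446
P(cardholder travelling abroad | fraud alert) = 0.267926/0.415446 ≈ 0.645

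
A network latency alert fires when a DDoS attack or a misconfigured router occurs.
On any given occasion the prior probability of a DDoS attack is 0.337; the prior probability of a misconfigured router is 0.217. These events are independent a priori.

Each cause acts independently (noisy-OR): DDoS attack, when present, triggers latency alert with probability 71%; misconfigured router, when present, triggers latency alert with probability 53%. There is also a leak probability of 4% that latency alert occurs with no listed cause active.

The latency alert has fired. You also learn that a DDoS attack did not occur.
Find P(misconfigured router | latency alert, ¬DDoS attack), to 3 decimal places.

Under noisy-OR, P(latency alert | causes) = 1 − (1−0.04)·∏(1−qᵢ) over the active causes.
P(latency alert | ¬DDoS attack) = 0.04*0.783 + 0.5488*0.217 = 0.031320 + 0.119090 = 0.150410
The misconfigured router-present share is 0.5488*0.217 = 0.119090.
P(misconfigured router | latency alert, ¬DDoS attack) = 0.119090 / 0.150410 ≈ 0.792

P(misconfigured router | latency alert, ¬DDoS attack) ≈ 0.792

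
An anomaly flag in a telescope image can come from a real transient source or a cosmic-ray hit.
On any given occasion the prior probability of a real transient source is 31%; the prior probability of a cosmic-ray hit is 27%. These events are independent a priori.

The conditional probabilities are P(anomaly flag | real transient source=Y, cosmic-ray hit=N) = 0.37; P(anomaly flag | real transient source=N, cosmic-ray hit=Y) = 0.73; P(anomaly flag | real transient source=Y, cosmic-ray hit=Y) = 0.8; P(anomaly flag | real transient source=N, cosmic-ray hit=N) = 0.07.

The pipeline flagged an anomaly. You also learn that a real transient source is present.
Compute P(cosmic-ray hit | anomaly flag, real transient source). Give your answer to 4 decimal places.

P(cosmic-ray hit | anomaly flag, real transient source) ≈ 0.4444

Sum P(anomaly flag|·) weighted by the priors over both values of cosmic-ray hit:
  P(anomaly flag | real transient source) = 0.37*0.73 + 0.8*0.27
        = 0.270100 + 0.216000 = 0.486100
Keeping only the cosmic-ray hit-present terms gives 0.216000, so
  P(cosmic-ray hit | anomaly flag, real transient source) = 0.216000 / 0.486100 ≈ 0.4444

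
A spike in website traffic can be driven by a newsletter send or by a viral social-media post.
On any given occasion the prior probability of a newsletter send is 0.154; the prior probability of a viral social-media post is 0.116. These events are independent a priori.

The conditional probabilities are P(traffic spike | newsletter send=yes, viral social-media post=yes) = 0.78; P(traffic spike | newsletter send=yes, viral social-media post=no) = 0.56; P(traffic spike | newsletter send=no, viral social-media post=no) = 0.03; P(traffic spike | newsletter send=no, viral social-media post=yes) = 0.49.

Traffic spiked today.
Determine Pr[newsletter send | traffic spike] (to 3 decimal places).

Pr[newsletter send | traffic spike] ≈ 0.561

By total probability over the 4 (newsletter send, viral social-media post) configurations:
  P(traffic spike) = 0.03·0.846·0.884 + 0.49·0.846·0.116 + 0.56·0.154·0.884 + 0.78·0.154·0.116
        = 0.022436 + 0.048087 + 0.076236 + 0.013934 = 0.160693
Keeping only the newsletter send-present terms gives 0.090170, so
  P(newsletter send | traffic spike) = 0.090170 / 0.160693 ≈ 0.561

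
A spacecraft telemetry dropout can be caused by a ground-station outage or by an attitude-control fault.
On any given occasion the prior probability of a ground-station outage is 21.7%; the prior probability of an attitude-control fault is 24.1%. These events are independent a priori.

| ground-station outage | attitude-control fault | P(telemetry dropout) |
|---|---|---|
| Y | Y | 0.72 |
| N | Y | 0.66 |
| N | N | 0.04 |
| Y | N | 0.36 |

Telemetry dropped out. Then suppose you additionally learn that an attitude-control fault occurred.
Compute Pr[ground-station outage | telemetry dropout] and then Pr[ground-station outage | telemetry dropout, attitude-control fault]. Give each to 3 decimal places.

Pr[ground-station outage | telemetry dropout] ≈ 0.395; Pr[ground-station outage | telemetry dropout, attitude-control fault] ≈ 0.232

By total probability over the 4 (ground-station outage, attitude-control fault) configurations:
  P(telemetry dropout) = 0.04×0.783×0.759 + 0.66×0.783×0.241 + 0.36×0.217×0.759 + 0.72×0.217×0.241
        = 0.023772 + 0.124544 + 0.059293 + 0.037654 = 0.245263
The terms with ground-station outage present sum to 0.096947, so
  P(ground-station outage | telemetry dropout) = 0.096947 / 0.245263 ≈ 0.395

Now condition on the additional information:
Weight on ground-station outage=true, given the evidence: 0.72·0.217 = 0.156240
Normalizer over all consistent configurations: 0.66·0.783 + 0.72·0.217 = 0.673020
P(ground-station outage | telemetry dropout, attitude-control fault) = 0.156240/0.673020 ≈ 0.232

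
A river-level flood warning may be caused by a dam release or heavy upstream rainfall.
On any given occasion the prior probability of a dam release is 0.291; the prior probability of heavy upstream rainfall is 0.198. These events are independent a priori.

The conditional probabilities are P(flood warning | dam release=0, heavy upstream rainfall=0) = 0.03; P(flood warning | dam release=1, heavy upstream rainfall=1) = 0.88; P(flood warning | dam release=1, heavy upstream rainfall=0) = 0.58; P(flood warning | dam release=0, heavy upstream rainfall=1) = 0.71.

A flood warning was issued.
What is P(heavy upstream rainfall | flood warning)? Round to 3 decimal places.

P(heavy upstream rainfall | flood warning) ≈ 0.497

Numerator (weight on configurations with heavy upstream rainfall): 0.099671 + 0.050704 = 0.150375
Denominator P(flood warning): 0.03*0.709*0.802 + 0.71*0.709*0.198 + 0.58*0.291*0.802 + 0.88*0.291*0.198 = 0.302796
Posterior = 0.150375 / 0.302796 ≈ 0.497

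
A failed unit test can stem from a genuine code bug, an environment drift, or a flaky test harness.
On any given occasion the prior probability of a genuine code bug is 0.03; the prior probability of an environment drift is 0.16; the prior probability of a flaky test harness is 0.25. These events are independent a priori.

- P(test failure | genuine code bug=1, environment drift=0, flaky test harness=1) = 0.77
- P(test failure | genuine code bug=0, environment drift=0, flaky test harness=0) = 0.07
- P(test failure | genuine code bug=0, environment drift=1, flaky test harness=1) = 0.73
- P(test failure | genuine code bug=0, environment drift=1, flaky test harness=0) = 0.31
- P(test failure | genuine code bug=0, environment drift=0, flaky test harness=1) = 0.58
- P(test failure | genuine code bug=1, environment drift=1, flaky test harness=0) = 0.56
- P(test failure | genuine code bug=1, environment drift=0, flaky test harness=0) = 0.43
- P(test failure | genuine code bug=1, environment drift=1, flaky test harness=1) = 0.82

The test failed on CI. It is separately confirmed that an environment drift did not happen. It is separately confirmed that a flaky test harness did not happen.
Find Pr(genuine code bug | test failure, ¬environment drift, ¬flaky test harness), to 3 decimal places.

For the numerator, keep only genuine code bug=true terms: 0.43*0.03 = 0.012900
The normalizing constant is 0.07*0.97 + 0.43*0.03 = 0.080800
Posterior = 0.012900 / 0.080800 ≈ 0.160

Pr(genuine code bug | test failure, ¬environment drift, ¬flaky test harness) ≈ 0.160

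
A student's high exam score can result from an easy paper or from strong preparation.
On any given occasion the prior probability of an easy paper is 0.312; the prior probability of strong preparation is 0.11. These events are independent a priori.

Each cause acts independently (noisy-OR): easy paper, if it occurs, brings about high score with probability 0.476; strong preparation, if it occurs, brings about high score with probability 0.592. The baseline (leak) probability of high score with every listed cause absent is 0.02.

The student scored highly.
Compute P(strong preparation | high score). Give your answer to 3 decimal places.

Under noisy-OR, P(high score | causes) = 1 − (1−0.02)·∏(1−qᵢ) over the active causes.
Enumerate the 4 (easy paper, strong preparation) configurations and weight by the priors:
  P(high score) = 0.02×0.688×0.89 + 0.60016×0.688×0.11 + 0.48648×0.312×0.89 + 0.790484×0.312×0.11
        = 0.012246 + 0.045420 + 0.135086 + 0.027129 = 0.219881
The terms with strong preparation present sum to 0.072549, so
  P(strong preparation | high score) = 0.072549 / 0.219881 ≈ 0.330

P(strong preparation | high score) ≈ 0.330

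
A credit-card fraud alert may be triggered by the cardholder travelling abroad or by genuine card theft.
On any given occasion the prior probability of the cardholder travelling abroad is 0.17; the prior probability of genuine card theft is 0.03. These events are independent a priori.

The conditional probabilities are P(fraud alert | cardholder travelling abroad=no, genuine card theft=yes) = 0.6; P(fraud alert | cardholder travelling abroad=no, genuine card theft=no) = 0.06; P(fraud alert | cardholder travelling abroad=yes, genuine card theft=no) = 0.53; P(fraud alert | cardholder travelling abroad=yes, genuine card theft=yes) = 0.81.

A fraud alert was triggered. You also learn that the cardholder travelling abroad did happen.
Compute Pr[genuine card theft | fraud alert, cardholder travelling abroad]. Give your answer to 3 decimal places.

P(fraud alert | cardholder travelling abroad) = 0.53·0.97 + 0.81·0.03 = 0.514100 + 0.024300 = 0.538400
The genuine card theft-present share is 0.81·0.03 = 0.024300.
P(genuine card theft | fraud alert, cardholder travelling abroad) = 0.024300 / 0.538400 ≈ 0.045

Pr[genuine card theft | fraud alert, cardholder travelling abroad] ≈ 0.045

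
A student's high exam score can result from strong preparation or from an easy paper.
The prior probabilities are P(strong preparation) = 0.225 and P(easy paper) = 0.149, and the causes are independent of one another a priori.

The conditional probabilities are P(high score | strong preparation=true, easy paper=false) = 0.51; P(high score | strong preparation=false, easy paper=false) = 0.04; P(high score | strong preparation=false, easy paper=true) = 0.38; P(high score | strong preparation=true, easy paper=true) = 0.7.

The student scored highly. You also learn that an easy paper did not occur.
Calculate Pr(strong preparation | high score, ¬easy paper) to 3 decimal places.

Pr(strong preparation | high score, ¬easy paper) ≈ 0.787

P(high score | ¬easy paper) = 0.04·0.775 + 0.51·0.225 = 0.031000 + 0.114750 = 0.145750
Restricting to configurations with strong preparation present: 0.51·0.225 = 0.114750.
So P(strong preparation | high score, ¬easy paper) = 0.114750/0.145750 ≈ 0.787.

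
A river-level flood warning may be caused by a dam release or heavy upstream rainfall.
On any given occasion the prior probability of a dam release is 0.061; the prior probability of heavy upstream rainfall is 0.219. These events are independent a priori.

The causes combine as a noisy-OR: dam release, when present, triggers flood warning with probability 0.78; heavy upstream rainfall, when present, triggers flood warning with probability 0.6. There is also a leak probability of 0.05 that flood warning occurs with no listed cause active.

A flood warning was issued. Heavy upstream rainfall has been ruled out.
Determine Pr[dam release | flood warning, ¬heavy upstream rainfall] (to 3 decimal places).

Under noisy-OR, P(flood warning | causes) = 1 − (1−0.05)·∏(1−qᵢ) over the active causes.
P(flood warning | ¬heavy upstream rainfall) = 0.05·0.939 + 0.791·0.061 = 0.046950 + 0.048251 = 0.095201
Restricting to configurations with dam release present: 0.791·0.061 = 0.048251.
P(dam release | flood warning, ¬heavy upstream rainfall) = 0.048251 / 0.095201 ≈ 0.507

Pr[dam release | flood warning, ¬heavy upstream rainfall] ≈ 0.507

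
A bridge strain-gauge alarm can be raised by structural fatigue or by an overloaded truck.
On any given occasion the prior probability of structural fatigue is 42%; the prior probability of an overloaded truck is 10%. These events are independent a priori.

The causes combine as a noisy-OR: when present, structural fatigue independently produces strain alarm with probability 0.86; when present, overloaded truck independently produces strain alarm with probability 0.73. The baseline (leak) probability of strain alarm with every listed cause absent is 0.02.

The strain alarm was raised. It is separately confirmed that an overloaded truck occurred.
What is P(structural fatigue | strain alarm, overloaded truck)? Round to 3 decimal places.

Under noisy-OR, P(strain alarm | causes) = 1 − (1−0.02)·∏(1−qᵢ) over the active causes.
P(strain alarm | overloaded truck) = 0.7354×0.58 + 0.962956×0.42 = 0.426532 + 0.404442 = 0.830974
Restricting to configurations with structural fatigue present: 0.962956×0.42 = 0.404442.
P(structural fatigue | strain alarm, overloaded truck) = 0.404442 / 0.830974 ≈ 0.487

P(structural fatigue | strain alarm, overloaded truck) ≈ 0.487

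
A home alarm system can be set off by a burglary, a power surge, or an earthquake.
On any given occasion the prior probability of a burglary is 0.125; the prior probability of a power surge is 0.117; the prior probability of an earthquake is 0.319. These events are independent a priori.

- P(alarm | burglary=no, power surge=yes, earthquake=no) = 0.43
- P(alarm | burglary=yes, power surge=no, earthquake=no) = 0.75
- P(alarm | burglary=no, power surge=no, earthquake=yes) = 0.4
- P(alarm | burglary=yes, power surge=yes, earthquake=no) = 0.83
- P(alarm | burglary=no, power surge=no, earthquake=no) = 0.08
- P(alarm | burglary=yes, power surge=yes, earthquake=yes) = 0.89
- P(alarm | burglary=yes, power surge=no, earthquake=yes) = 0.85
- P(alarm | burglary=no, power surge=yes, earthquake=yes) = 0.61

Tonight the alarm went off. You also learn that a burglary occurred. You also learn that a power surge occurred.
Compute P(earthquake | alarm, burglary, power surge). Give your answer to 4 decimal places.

P(alarm | burglary, power surge) = 0.83×0.681 + 0.89×0.319 = 0.565230 + 0.283910 = 0.849140
The earthquake-present share is 0.89×0.319 = 0.283910.
Hence the posterior is 0.283910/0.849140 ≈ 0.3344.

P(earthquake | alarm, burglary, power surge) ≈ 0.3344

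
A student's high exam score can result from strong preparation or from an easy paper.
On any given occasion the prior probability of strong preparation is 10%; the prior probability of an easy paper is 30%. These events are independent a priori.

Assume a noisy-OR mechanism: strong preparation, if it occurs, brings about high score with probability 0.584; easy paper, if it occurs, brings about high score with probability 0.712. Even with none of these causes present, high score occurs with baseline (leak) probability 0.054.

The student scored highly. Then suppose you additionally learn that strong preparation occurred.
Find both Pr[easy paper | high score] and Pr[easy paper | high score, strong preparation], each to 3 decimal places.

Under noisy-OR, P(high score | causes) = 1 − (1−0.054)·∏(1−qᵢ) over the active causes.
P(high score) = 0.054×0.9×0.7 + 0.727552×0.9×0.3 + 0.606464×0.1×0.7 + 0.886662×0.1×0.3 = 0.034020 + 0.196439 + 0.042452 + 0.026600 = 0.299511
Of this, 0.223039 comes from 0.196439 + 0.026600 (the easy paper=true cases).
So P(easy paper | high score) = 0.223039/0.299511 ≈ 0.745.

Now condition on the additional information:
P(high score | strong preparation) = 0.606464*0.7 + 0.886662*0.3 = 0.424525 + 0.265999 = 0.690524
Restricting to configurations with easy paper present: 0.886662*0.3 = 0.265999.
So P(easy paper | high score, strong preparation) = 0.265999/0.690524 ≈ 0.385.
The drop from 0.745 to 0.385 is the explaining-away (discounting) effect.

Pr[easy paper | high score] ≈ 0.745; Pr[easy paper | high score, strong preparation] ≈ 0.385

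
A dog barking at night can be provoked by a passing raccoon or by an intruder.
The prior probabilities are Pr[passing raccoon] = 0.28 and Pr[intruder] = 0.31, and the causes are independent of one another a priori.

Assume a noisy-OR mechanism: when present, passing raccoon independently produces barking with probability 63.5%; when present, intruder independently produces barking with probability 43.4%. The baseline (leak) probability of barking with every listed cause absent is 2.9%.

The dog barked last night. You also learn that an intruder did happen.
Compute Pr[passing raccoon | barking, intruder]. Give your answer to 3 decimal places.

Pr[passing raccoon | barking, intruder] ≈ 0.408

Under noisy-OR, P(barking | causes) = 1 − (1−0.029)·∏(1−qᵢ) over the active causes.
Sum P(barking|·) weighted by the priors over both values of passing raccoon:
  P(barking | intruder) = 0.450414×0.72 + 0.799401×0.28
        = 0.324298 + 0.223832 = 0.548130
The terms with passing raccoon present sum to 0.223832, so
  P(passing raccoon | barking, intruder) = 0.223832 / 0.548130 ≈ 0.408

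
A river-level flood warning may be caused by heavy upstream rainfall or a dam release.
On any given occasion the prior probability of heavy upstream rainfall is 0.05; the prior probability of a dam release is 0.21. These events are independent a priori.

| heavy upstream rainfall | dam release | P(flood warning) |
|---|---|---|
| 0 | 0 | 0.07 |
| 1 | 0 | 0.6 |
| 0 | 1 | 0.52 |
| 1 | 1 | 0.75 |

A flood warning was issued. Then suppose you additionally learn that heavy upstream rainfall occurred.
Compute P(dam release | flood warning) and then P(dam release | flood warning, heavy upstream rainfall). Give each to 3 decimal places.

By total probability over the 4 (heavy upstream rainfall, dam release) configurations:
  P(flood warning) = 0.07·0.95·0.79 + 0.52·0.95·0.21 + 0.6·0.05·0.79 + 0.75·0.05·0.21
        = 0.052535 + 0.103740 + 0.023700 + 0.007875 = 0.187850
Configurations with dam release contribute 0.111615, so
  P(dam release | flood warning) = 0.111615 / 0.187850 ≈ 0.594

Now condition on the additional information:
Numerator (weight on configurations with dam release): 0.75*0.21 = 0.157500
Denominator P(flood warning | heavy upstream rainfall): 0.6*0.79 + 0.75*0.21 = 0.631500
Posterior = 0.157500 / 0.631500 ≈ 0.249

P(dam release | flood warning) ≈ 0.594; P(dam release | flood warning, heavy upstream rainfall) ≈ 0.249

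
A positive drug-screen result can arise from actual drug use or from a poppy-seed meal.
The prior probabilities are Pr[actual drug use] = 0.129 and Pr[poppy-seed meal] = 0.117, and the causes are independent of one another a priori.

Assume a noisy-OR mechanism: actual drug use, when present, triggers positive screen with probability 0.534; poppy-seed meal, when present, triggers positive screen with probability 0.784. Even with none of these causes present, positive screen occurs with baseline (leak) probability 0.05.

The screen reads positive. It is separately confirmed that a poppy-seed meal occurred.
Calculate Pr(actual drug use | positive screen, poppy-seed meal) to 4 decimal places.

Under noisy-OR, P(positive screen | causes) = 1 − (1−0.05)·∏(1−qᵢ) over the active causes.
By total probability over both values of actual drug use:
  P(positive screen | poppy-seed meal) = 0.7948×0.871 + 0.904377×0.129
        = 0.692271 + 0.116665 = 0.808936
The terms with actual drug use present sum to 0.116665, so
  P(actual drug use | positive screen, poppy-seed meal) = 0.116665 / 0.808936 ≈ 0.1442

Pr(actual drug use | positive screen, poppy-seed meal) ≈ 0.1442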